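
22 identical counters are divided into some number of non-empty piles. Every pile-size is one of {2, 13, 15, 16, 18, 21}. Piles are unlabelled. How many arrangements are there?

3

Listing the qualifying partitions of 22:
2+2+18
2+2+2+16
2+2+2+2+2+2+2+2+2+2+2
That's 3 in total.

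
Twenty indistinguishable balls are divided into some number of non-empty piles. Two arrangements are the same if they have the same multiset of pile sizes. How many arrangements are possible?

Counting exhaustively, 627 partitions satisfy the conditions.

627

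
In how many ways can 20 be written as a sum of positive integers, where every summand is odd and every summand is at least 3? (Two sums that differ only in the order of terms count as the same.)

Enumerating:
3+17
5+15
7+13
9+11
3+3+3+11
3+3+5+9
3+3+7+7
3+5+5+7
5+5+5+5
3+3+3+3+3+5
That's 10 in total.

10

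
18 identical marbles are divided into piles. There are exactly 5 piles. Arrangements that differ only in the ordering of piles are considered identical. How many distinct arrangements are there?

A partial list (first 12 by largest part):
14, 1, 1, 1, 1
13, 2, 1, 1, 1
12, 3, 1, 1, 1
12, 2, 2, 1, 1
11, 4, 1, 1, 1
11, 3, 2, 1, 1
11, 2, 2, 2, 1
10, 5, 1, 1, 1
10, 4, 2, 1, 1
10, 3, 3, 1, 1
10, 3, 2, 2, 1
10, 2, 2, 2, 2
…and 45 more, for 57 total.

57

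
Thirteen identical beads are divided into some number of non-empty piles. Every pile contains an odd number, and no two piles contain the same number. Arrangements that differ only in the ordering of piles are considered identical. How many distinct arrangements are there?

3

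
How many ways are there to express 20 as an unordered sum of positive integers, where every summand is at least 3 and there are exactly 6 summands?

2

The partitions of 20 that satisfy the conditions:
5, 3, 3, 3, 3, 3
4, 4, 3, 3, 3, 3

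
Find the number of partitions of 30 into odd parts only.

Counting exhaustively, 296 partitions satisfy the conditions.

296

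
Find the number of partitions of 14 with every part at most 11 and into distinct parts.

Enumerating:
11 + 3
11 + 2 + 1
10 + 4
10 + 3 + 1
9 + 5
9 + 4 + 1
9 + 3 + 2
8 + 6
8 + 5 + 1
8 + 4 + 2
8 + 3 + 2 + 1
7 + 6 + 1
7 + 5 + 2
7 + 4 + 3
7 + 4 + 2 + 1
6 + 5 + 3
6 + 5 + 2 + 1
6 + 4 + 3 + 1
5 + 4 + 3 + 2
That's 19 in total.

19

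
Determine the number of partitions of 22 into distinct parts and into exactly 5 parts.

13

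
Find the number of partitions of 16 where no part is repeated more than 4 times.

There are 164 such partitions.

164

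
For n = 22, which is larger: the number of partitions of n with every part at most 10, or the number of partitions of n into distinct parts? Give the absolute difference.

Partitions of 22 with every part at most 10: 807.
Partitions of 22 into distinct parts: 89.
|807 − 89| = 718.

718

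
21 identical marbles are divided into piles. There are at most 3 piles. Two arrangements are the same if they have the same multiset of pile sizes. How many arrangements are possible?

A partial list (first 12 by largest part):
21
20+1
19+2
19+1+1
18+3
18+2+1
17+4
17+3+1
17+2+2
16+5
16+4+1
16+3+2
…and 36 more, for 48 total.

48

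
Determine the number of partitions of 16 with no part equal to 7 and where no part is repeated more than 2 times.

73

Counting exhaustively, 73 partitions satisfy the conditions.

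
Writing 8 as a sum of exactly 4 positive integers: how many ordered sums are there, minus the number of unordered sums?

Ordered (compositions into 4 parts): C(7,3) = 35.
Unordered (partitions into 4 parts): 5.
Difference: 35 − 5 = 30.

30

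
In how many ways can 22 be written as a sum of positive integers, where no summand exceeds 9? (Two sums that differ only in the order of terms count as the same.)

Systematic enumeration (by largest part, then next-largest, …) yields 732.

732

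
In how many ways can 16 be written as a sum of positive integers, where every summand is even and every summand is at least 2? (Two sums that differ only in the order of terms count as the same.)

22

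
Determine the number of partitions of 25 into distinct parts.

Enumerating by decreasing first part gives 142 partitions in all.

142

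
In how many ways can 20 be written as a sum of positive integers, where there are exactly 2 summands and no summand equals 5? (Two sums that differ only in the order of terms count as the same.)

9

Listing the qualifying partitions of 20:
1+19
2+18
3+17
4+16
6+14
7+13
8+12
9+11
10+10
That's 9 in total.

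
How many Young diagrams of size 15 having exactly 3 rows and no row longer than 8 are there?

10

Enumerating:
8,6,1
8,5,2
8,4,3
7,7,1
7,6,2
7,5,3
7,4,4
6,6,3
6,5,4
5,5,5
Counting gives 10.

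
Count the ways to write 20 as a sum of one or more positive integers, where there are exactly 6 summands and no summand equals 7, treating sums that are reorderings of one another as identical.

Enumerating by decreasing first part gives 72 partitions in all.

72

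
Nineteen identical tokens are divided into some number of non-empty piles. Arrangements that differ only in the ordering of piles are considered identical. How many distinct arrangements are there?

Counting exhaustively, 490 partitions satisfy the conditions.

490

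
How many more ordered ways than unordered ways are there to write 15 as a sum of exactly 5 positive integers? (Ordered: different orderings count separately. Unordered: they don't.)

971

Compositions: C(14,4) = 1001.
Unordered (partitions into 5 parts): 30.
Difference: 1001 − 30 = 971.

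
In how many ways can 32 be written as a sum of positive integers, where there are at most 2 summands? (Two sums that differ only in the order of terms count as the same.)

17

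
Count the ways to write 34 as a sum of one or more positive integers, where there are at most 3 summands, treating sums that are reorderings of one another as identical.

114

There are 114 such partitions.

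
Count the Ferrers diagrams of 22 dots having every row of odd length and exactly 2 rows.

6

Enumerating:
21 + 1
19 + 3
17 + 5
15 + 7
13 + 9
11 + 11
Counting gives 6.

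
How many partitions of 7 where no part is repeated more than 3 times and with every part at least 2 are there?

Enumerating:
7
2+5
3+4
2+2+3
That's 4 in total.

4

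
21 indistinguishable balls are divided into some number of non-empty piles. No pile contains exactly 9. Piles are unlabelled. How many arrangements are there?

715

There are 715 such partitions.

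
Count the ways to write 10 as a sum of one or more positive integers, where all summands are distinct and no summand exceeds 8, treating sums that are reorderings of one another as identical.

The partitions of 10 that satisfy the conditions:
8,2
7,3
7,2,1
6,4
6,3,1
5,4,1
5,3,2
4,3,2,1

8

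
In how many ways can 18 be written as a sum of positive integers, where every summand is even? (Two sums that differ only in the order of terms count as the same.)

30

There are too many to list fully; the first 12 (by largest part) are:
18
16+2
14+4
14+2+2
12+6
12+4+2
12+2+2+2
10+8
10+6+2
10+4+4
10+4+2+2
10+2+2+2+2
…and 18 more, for 30 total.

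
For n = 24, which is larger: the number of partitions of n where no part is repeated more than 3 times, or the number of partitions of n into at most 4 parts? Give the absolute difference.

Partitions of 24 where no part is repeated more than 3 times: 722.
Partitions of 24 into at most 4 parts: 169.
|722 − 169| = 553.

553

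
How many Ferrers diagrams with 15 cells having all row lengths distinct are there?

27

There are too many to list fully; the first 12 (by largest part) are:
15
14+1
13+2
12+3
12+2+1
11+4
11+3+1
10+5
10+4+1
10+3+2
9+6
9+5+1
…and 15 more, for 27 total.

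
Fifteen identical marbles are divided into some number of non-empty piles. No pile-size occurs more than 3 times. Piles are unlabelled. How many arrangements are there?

105

Enumerating by decreasing first part gives 105 partitions in all.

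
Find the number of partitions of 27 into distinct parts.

192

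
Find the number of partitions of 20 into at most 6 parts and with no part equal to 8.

235

Counting exhaustively, 235 partitions satisfy the conditions.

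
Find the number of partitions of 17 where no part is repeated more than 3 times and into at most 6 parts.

A full systematic count gives 147.

147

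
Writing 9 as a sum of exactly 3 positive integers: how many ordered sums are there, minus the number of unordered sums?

Compositions: C(8,2) = 28.
Unordered (partitions into 3 parts): 7.
Difference: 28 − 7 = 21.

21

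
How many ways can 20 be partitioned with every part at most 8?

A full systematic count gives 434.

434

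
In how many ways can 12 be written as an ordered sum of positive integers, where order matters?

2048

There are 11 gaps and each independently is a cut or not, giving 2^11 = 2048.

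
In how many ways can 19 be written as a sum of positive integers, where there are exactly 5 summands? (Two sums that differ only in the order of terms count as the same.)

70

There are too many to list fully; the first 12 (by largest part) are:
15+1+1+1+1
14+2+1+1+1
13+3+1+1+1
13+2+2+1+1
12+4+1+1+1
12+3+2+1+1
12+2+2+2+1
11+5+1+1+1
11+4+2+1+1
11+3+3+1+1
11+3+2+2+1
11+2+2+2+2
…and 58 more, for 70 total.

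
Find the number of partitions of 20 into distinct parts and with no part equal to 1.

35

There are too many to list fully; the first 12 (by largest part) are:
20
2+18
3+17
4+16
5+15
2+3+15
6+14
2+4+14
7+13
2+5+13
3+4+13
8+12
…and 23 more, for 35 total.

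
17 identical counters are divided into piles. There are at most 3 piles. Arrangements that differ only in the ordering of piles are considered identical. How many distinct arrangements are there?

A partial list (first 12 by largest part):
17
16,1
15,2
15,1,1
14,3
14,2,1
13,4
13,3,1
13,2,2
12,5
12,4,1
12,3,2
…and 21 more, for 33 total.

33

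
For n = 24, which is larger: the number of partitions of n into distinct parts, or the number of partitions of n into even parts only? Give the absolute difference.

45

Partitions of 24 into distinct parts: 122.
Partitions of 24 into even parts only: 77.
|122 − 77| = 45.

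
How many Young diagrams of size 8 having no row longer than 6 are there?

20

Enumerating:
2 + 6
1 + 1 + 6
3 + 5
1 + 2 + 5
1 + 1 + 1 + 5
4 + 4
1 + 3 + 4
2 + 2 + 4
1 + 1 + 2 + 4
1 + 1 + 1 + 1 + 4
2 + 3 + 3
1 + 1 + 3 + 3
1 + 2 + 2 + 3
1 + 1 + 1 + 2 + 3
1 + 1 + 1 + 1 + 1 + 3
2 + 2 + 2 + 2
1 + 1 + 2 + 2 + 2
1 + 1 + 1 + 1 + 2 + 2
1 + 1 + 1 + 1 + 1 + 1 + 2
1 + 1 + 1 + 1 + 1 + 1 + 1 + 1
Counting gives 20.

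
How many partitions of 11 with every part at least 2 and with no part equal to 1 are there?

14

Listing the qualifying partitions of 11:
11
2+9
3+8
4+7
2+2+7
5+6
2+3+6
2+4+5
3+3+5
2+2+2+5
3+4+4
2+2+3+4
2+3+3+3
2+2+2+2+3
Counting gives 14.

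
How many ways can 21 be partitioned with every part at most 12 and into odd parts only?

62

There are too many to list fully; the first 12 (by largest part) are:
11, 9, 1
11, 7, 3
11, 7, 1, 1, 1
11, 5, 5
11, 5, 3, 1, 1
11, 5, 1, 1, 1, 1, 1
11, 3, 3, 3, 1
11, 3, 3, 1, 1, 1, 1
11, 3, 1, 1, 1, 1, 1, 1, 1
11, 1, 1, 1, 1, 1, 1, 1, 1, 1, 1
9, 9, 3
9, 9, 1, 1, 1
…and 50 more, for 62 total.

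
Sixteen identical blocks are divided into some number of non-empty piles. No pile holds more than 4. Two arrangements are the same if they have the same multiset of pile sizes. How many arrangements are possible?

There are too many to list fully; the first 12 (by largest part) are:
4+4+4+4
4+4+4+3+1
4+4+4+2+2
4+4+4+2+1+1
4+4+4+1+1+1+1
4+4+3+3+2
4+4+3+3+1+1
4+4+3+2+2+1
4+4+3+2+1+1+1
4+4+3+1+1+1+1+1
4+4+2+2+2+2
4+4+2+2+2+1+1
…and 52 more, for 64 total.

64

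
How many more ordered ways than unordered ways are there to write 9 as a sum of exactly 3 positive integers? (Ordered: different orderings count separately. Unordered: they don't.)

21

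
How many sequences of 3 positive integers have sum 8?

21

By stars and bars with positive parts, the count is C(7,2) = 21.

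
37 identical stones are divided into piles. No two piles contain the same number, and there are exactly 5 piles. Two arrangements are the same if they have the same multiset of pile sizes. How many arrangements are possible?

Enumerating by decreasing first part gives 255 partitions in all.

255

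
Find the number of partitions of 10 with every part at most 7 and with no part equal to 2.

Listing the qualifying partitions of 10:
7, 3
7, 1, 1, 1
6, 4
6, 3, 1
6, 1, 1, 1, 1
5, 5
5, 4, 1
5, 3, 1, 1
5, 1, 1, 1, 1, 1
4, 4, 1, 1
4, 3, 3
4, 3, 1, 1, 1
4, 1, 1, 1, 1, 1, 1
3, 3, 3, 1
3, 3, 1, 1, 1, 1
3, 1, 1, 1, 1, 1, 1, 1
1, 1, 1, 1, 1, 1, 1, 1, 1, 1
That's 17 in total.

17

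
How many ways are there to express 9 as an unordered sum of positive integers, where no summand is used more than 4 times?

25

They are:
9
8 + 1
7 + 2
7 + 1 + 1
6 + 3
6 + 2 + 1
6 + 1 + 1 + 1
5 + 4
5 + 3 + 1
5 + 2 + 2
5 + 2 + 1 + 1
5 + 1 + 1 + 1 + 1
4 + 4 + 1
4 + 3 + 2
4 + 3 + 1 + 1
4 + 2 + 2 + 1
4 + 2 + 1 + 1 + 1
3 + 3 + 3
3 + 3 + 2 + 1
3 + 3 + 1 + 1 + 1
3 + 2 + 2 + 2
3 + 2 + 2 + 1 + 1
3 + 2 + 1 + 1 + 1 + 1
2 + 2 + 2 + 2 + 1
2 + 2 + 2 + 1 + 1 + 1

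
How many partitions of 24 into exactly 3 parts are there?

There are too many to list fully; the first 12 (by largest part) are:
22, 1, 1
21, 2, 1
20, 3, 1
20, 2, 2
19, 4, 1
19, 3, 2
18, 5, 1
18, 4, 2
18, 3, 3
17, 6, 1
17, 5, 2
17, 4, 3
…and 36 more, for 48 total.

48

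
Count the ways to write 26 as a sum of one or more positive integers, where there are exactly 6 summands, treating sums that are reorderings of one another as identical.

282

Enumerating by decreasing first part gives 282 partitions in all.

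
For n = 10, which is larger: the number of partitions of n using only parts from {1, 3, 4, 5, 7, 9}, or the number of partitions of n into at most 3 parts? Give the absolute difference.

1

Partitions of 10 using only parts from {1, 3, 4, 5, 7, 9}: 15.
Partitions of 10 into at most 3 parts: 14.
|15 − 14| = 1.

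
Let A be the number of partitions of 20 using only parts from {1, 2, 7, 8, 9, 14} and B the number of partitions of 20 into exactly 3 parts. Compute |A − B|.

19

Partitions of 20 using only parts from {1, 2, 7, 8, 9, 14}: 52.
Partitions of 20 into exactly 3 parts: 33.
|52 − 33| = 19.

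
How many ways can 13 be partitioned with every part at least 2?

24

The partitions of 13 that satisfy the conditions:
13
11+2
10+3
9+4
9+2+2
8+5
8+3+2
7+6
7+4+2
7+3+3
7+2+2+2
6+5+2
6+4+3
6+3+2+2
5+5+3
5+4+4
5+4+2+2
5+3+3+2
5+2+2+2+2
4+4+3+2
4+3+3+3
4+3+2+2+2
3+3+3+2+2
3+2+2+2+2+2
Counting gives 24.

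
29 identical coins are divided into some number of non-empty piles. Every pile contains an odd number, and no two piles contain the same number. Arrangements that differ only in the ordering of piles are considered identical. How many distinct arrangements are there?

Listing the qualifying partitions of 29:
29
25 + 3 + 1
23 + 5 + 1
21 + 7 + 1
21 + 5 + 3
19 + 9 + 1
19 + 7 + 3
17 + 11 + 1
17 + 9 + 3
17 + 7 + 5
15 + 13 + 1
15 + 11 + 3
15 + 9 + 5
13 + 11 + 5
13 + 9 + 7
13 + 7 + 5 + 3 + 1
11 + 9 + 5 + 3 + 1

17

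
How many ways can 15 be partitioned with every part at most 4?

54

A partial list (first 12 by largest part):
4,4,4,3
4,4,4,2,1
4,4,4,1,1,1
4,4,3,3,1
4,4,3,2,2
4,4,3,2,1,1
4,4,3,1,1,1,1
4,4,2,2,2,1
4,4,2,2,1,1,1
4,4,2,1,1,1,1,1
4,4,1,1,1,1,1,1,1
4,3,3,3,2
…and 42 more, for 54 total.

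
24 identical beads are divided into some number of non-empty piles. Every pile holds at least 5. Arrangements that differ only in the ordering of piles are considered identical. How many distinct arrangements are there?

26

There are too many to list fully; the first 12 (by largest part) are:
24
19+5
18+6
17+7
16+8
15+9
14+10
14+5+5
13+11
13+6+5
12+12
12+7+5
…and 14 more, for 26 total.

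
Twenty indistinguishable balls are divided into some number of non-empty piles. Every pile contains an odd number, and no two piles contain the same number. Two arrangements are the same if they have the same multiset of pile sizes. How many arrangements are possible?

Listing the qualifying partitions of 20:
19,1
17,3
15,5
13,7
11,9
11,5,3,1
9,7,3,1

7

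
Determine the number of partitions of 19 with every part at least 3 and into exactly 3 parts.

14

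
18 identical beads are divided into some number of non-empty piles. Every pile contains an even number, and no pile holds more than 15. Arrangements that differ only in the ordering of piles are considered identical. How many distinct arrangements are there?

28

A partial list (first 12 by largest part):
14, 4
14, 2, 2
12, 6
12, 4, 2
12, 2, 2, 2
10, 8
10, 6, 2
10, 4, 4
10, 4, 2, 2
10, 2, 2, 2, 2
8, 8, 2
8, 6, 4
…and 16 more, for 28 total.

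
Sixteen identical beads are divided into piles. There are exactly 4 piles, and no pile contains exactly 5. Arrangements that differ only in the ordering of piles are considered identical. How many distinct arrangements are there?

24

Enumerating:
1 + 1 + 1 + 13
1 + 1 + 2 + 12
1 + 1 + 3 + 11
1 + 2 + 2 + 11
1 + 1 + 4 + 10
1 + 2 + 3 + 10
2 + 2 + 2 + 10
1 + 2 + 4 + 9
1 + 3 + 3 + 9
2 + 2 + 3 + 9
1 + 1 + 6 + 8
1 + 3 + 4 + 8
2 + 2 + 4 + 8
2 + 3 + 3 + 8
1 + 1 + 7 + 7
1 + 2 + 6 + 7
1 + 4 + 4 + 7
2 + 3 + 4 + 7
3 + 3 + 3 + 7
1 + 3 + 6 + 6
2 + 2 + 6 + 6
2 + 4 + 4 + 6
3 + 3 + 4 + 6
4 + 4 + 4 + 4
Counting gives 24.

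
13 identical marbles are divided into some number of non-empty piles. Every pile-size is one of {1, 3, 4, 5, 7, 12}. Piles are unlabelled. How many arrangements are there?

A partial list (first 12 by largest part):
12, 1
7, 5, 1
7, 4, 1, 1
7, 3, 3
7, 3, 1, 1, 1
7, 1, 1, 1, 1, 1, 1
5, 5, 3
5, 5, 1, 1, 1
5, 4, 4
5, 4, 3, 1
5, 4, 1, 1, 1, 1
5, 3, 3, 1, 1
…and 14 more, for 26 total.

26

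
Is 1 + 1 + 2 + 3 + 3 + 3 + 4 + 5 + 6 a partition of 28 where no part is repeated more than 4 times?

Yes

The parts sum to 28, and the condition 'no summand is used more than 4 times' holds.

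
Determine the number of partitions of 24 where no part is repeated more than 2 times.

431

Counting exhaustively, 431 partitions satisfy the conditions.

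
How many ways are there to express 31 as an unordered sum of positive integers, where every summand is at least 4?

Enumerating by decreasing first part gives 161 partitions in all.

161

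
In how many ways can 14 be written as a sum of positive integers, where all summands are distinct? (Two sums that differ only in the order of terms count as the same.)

22

Enumerating:
14
13, 1
12, 2
11, 3
11, 2, 1
10, 4
10, 3, 1
9, 5
9, 4, 1
9, 3, 2
8, 6
8, 5, 1
8, 4, 2
8, 3, 2, 1
7, 6, 1
7, 5, 2
7, 4, 3
7, 4, 2, 1
6, 5, 3
6, 5, 2, 1
6, 4, 3, 1
5, 4, 3, 2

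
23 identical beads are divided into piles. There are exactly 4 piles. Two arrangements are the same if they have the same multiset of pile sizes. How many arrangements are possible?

94

Enumerating by decreasing first part gives 94 partitions in all.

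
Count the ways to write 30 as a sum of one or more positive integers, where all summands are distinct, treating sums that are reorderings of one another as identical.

296

A full systematic count gives 296.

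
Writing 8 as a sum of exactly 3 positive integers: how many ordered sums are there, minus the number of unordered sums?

16

Ordered (compositions into 3 parts): C(7,2) = 21.
Partitions of 8 into exactly 3 parts: 5.
Difference: 21 − 5 = 16.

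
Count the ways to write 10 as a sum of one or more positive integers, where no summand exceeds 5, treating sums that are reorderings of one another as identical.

A partial list (first 12 by largest part):
5+5
1+4+5
2+3+5
1+1+3+5
1+2+2+5
1+1+1+2+5
1+1+1+1+1+5
2+4+4
1+1+4+4
3+3+4
1+2+3+4
1+1+1+3+4
…and 18 more, for 30 total.

30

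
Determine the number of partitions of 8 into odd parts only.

6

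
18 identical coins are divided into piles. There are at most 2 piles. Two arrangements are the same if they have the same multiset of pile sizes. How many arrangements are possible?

Enumerating:
18
17, 1
16, 2
15, 3
14, 4
13, 5
12, 6
11, 7
10, 8
9, 9

10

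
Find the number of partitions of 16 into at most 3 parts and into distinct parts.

22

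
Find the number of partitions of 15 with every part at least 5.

Enumerating:
15
10 + 5
9 + 6
8 + 7
5 + 5 + 5
Counting gives 5.

5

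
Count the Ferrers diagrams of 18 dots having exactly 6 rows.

58

There are too many to list fully; the first 12 (by largest part) are:
13, 1, 1, 1, 1, 1
12, 2, 1, 1, 1, 1
11, 3, 1, 1, 1, 1
11, 2, 2, 1, 1, 1
10, 4, 1, 1, 1, 1
10, 3, 2, 1, 1, 1
10, 2, 2, 2, 1, 1
9, 5, 1, 1, 1, 1
9, 4, 2, 1, 1, 1
9, 3, 3, 1, 1, 1
9, 3, 2, 2, 1, 1
9, 2, 2, 2, 2, 1
…and 46 more, for 58 total.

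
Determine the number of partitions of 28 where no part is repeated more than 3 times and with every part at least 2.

496

Enumerating by decreasing first part gives 496 partitions in all.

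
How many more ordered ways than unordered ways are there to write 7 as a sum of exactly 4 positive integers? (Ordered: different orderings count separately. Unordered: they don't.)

Compositions: C(6,3) = 20.
Unordered (partitions into 4 parts): 3.
Difference: 20 − 3 = 17.

17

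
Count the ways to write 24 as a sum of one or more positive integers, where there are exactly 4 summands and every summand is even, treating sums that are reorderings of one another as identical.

The partitions of 24 that satisfy the conditions:
2+2+2+18
2+2+4+16
2+2+6+14
2+4+4+14
2+2+8+12
2+4+6+12
4+4+4+12
2+2+10+10
2+4+8+10
2+6+6+10
4+4+6+10
2+6+8+8
4+4+8+8
4+6+6+8
6+6+6+6

15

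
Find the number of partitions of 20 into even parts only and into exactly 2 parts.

5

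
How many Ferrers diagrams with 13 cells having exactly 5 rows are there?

Enumerating:
9 + 1 + 1 + 1 + 1
8 + 2 + 1 + 1 + 1
7 + 3 + 1 + 1 + 1
7 + 2 + 2 + 1 + 1
6 + 4 + 1 + 1 + 1
6 + 3 + 2 + 1 + 1
6 + 2 + 2 + 2 + 1
5 + 5 + 1 + 1 + 1
5 + 4 + 2 + 1 + 1
5 + 3 + 3 + 1 + 1
5 + 3 + 2 + 2 + 1
5 + 2 + 2 + 2 + 2
4 + 4 + 3 + 1 + 1
4 + 4 + 2 + 2 + 1
4 + 3 + 3 + 2 + 1
4 + 3 + 2 + 2 + 2
3 + 3 + 3 + 3 + 1
3 + 3 + 3 + 2 + 2
That's 18 in total.

18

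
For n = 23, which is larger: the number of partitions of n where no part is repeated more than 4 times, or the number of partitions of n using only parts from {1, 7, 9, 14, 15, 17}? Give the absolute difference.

Partitions of 23 where no part is repeated more than 4 times: 769.
Partitions of 23 using only parts from {1, 7, 9, 14, 15, 17}: 14.
|769 − 14| = 755.

755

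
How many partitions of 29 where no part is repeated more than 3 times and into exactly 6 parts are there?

412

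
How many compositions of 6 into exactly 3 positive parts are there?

10

By stars and bars with positive parts, the count is C(5,2) = 10.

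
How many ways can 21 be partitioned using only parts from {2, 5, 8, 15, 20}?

5

Enumerating:
15,2,2,2
8,8,5
8,5,2,2,2,2
5,5,5,2,2,2
5,2,2,2,2,2,2,2,2
Counting gives 5.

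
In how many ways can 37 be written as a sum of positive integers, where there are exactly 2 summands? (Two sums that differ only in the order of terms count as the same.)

18

Listing the qualifying partitions of 37:
36+1
35+2
34+3
33+4
32+5
31+6
30+7
29+8
28+9
27+10
26+11
25+12
24+13
23+14
22+15
21+16
20+17
19+18
Counting gives 18.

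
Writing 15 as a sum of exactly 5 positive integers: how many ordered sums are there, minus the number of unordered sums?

971

Compositions: C(14,4) = 1001.
Partitions of 15 into exactly 5 parts: 30.
Difference: 1001 − 30 = 971.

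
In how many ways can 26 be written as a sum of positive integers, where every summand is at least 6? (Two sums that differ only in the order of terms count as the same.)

Listing the qualifying partitions of 26:
26
6+20
7+19
8+18
9+17
10+16
11+15
12+14
6+6+14
13+13
6+7+13
6+8+12
7+7+12
6+9+11
7+8+11
6+10+10
7+9+10
8+8+10
8+9+9
6+6+6+8
6+6+7+7
Counting gives 21.

21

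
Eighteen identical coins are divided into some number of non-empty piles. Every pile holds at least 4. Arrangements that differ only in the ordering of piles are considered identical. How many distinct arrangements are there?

Enumerating:
18
14, 4
13, 5
12, 6
11, 7
10, 8
10, 4, 4
9, 9
9, 5, 4
8, 6, 4
8, 5, 5
7, 7, 4
7, 6, 5
6, 6, 6
6, 4, 4, 4
5, 5, 4, 4

16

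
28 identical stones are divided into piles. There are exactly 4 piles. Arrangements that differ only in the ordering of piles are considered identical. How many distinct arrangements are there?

169

Systematic enumeration (by largest part, then next-largest, …) yields 169.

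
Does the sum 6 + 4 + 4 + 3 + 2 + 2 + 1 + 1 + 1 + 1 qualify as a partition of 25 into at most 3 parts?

No

The parts sum to 25, and the condition 'there are at most 3 summands' is violated.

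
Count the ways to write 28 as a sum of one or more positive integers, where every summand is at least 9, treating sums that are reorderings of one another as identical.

The partitions of 28 that satisfy the conditions:
28
9,19
10,18
11,17
12,16
13,15
14,14
9,9,10

8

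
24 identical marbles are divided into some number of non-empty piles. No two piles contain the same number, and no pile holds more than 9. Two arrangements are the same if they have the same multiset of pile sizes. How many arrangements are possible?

The partitions of 24 that satisfy the conditions:
9,8,7
9,8,6,1
9,8,5,2
9,8,4,3
9,8,4,2,1
9,7,6,2
9,7,5,3
9,7,5,2,1
9,7,4,3,1
9,6,5,4
9,6,5,3,1
9,6,4,3,2
9,5,4,3,2,1
8,7,6,3
8,7,6,2,1
8,7,5,4
8,7,5,3,1
8,7,4,3,2
8,6,5,4,1
8,6,5,3,2
8,6,4,3,2,1
7,6,5,4,2
7,6,5,3,2,1
That's 23 in total.

23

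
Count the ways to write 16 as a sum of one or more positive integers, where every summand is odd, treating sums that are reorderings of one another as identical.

32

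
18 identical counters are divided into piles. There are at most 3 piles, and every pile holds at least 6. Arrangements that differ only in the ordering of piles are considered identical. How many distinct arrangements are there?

They are:
18
12 + 6
11 + 7
10 + 8
9 + 9
6 + 6 + 6
Counting gives 6.

6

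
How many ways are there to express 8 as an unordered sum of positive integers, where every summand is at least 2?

Enumerating:
8
2+6
3+5
4+4
2+2+4
2+3+3
2+2+2+2
That's 7 in total.

7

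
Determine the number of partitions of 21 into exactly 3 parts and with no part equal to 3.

28

There are too many to list fully; the first 12 (by largest part) are:
19+1+1
18+2+1
17+2+2
16+4+1
15+5+1
15+4+2
14+6+1
14+5+2
13+7+1
13+6+2
13+4+4
12+8+1
…and 16 more, for 28 total.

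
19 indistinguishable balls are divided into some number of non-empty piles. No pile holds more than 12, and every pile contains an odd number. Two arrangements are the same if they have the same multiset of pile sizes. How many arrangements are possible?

46

There are too many to list fully; the first 12 (by largest part) are:
1, 7, 11
3, 5, 11
1, 1, 1, 5, 11
1, 1, 3, 3, 11
1, 1, 1, 1, 1, 3, 11
1, 1, 1, 1, 1, 1, 1, 1, 11
1, 9, 9
3, 7, 9
1, 1, 1, 7, 9
5, 5, 9
1, 1, 3, 5, 9
1, 1, 1, 1, 1, 5, 9
…and 34 more, for 46 total.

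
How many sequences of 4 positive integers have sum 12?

By stars and bars with positive parts, the count is C(11,3) = 165.

165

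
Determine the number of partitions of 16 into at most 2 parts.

9

They are:
16
15+1
14+2
13+3
12+4
11+5
10+6
9+7
8+8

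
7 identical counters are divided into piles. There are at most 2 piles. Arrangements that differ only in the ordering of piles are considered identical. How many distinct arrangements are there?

The partitions of 7 that satisfy the conditions:
7
6 + 1
5 + 2
4 + 3

4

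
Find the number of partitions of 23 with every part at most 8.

A full systematic count gives 764.

764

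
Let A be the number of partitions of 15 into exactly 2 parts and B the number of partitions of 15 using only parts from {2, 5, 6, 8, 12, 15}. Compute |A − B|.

2

Partitions of 15 into exactly 2 parts: 7.
Partitions of 15 using only parts from {2, 5, 6, 8, 12, 15}: 5.
|7 − 5| = 2.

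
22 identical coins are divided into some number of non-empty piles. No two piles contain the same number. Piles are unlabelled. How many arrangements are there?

Enumerating by decreasing first part gives 89 partitions in all.

89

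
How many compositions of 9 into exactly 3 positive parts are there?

28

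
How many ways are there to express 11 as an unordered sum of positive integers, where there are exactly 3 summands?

The partitions of 11 that satisfy the conditions:
9+1+1
8+2+1
7+3+1
7+2+2
6+4+1
6+3+2
5+5+1
5+4+2
5+3+3
4+4+3

10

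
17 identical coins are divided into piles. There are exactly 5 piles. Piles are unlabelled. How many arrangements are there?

47

A partial list (first 12 by largest part):
1, 1, 1, 1, 13
1, 1, 1, 2, 12
1, 1, 1, 3, 11
1, 1, 2, 2, 11
1, 1, 1, 4, 10
1, 1, 2, 3, 10
1, 2, 2, 2, 10
1, 1, 1, 5, 9
1, 1, 2, 4, 9
1, 1, 3, 3, 9
1, 2, 2, 3, 9
2, 2, 2, 2, 9
…and 35 more, for 47 total.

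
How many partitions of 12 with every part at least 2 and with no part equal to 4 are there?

Listing the qualifying partitions of 12:
12
2 + 10
3 + 9
2 + 2 + 8
5 + 7
2 + 3 + 7
6 + 6
3 + 3 + 6
2 + 2 + 2 + 6
2 + 5 + 5
2 + 2 + 3 + 5
3 + 3 + 3 + 3
2 + 2 + 2 + 3 + 3
2 + 2 + 2 + 2 + 2 + 2
Counting gives 14.

14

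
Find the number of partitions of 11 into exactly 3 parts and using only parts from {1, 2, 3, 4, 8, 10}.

2

Listing the qualifying partitions of 11:
8+2+1
4+4+3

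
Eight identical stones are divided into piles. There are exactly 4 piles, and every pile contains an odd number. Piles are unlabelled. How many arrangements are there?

2

They are:
5, 1, 1, 1
3, 3, 1, 1
That's 2 in total.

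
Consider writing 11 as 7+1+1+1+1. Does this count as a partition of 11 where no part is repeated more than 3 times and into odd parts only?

The parts sum to 11, and the condition 'no summand is used more than 3 times' is violated.

No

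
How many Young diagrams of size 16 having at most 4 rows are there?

A partial list (first 12 by largest part):
16
15 + 1
14 + 2
14 + 1 + 1
13 + 3
13 + 2 + 1
13 + 1 + 1 + 1
12 + 4
12 + 3 + 1
12 + 2 + 2
12 + 2 + 1 + 1
11 + 5
…and 52 more, for 64 total.

64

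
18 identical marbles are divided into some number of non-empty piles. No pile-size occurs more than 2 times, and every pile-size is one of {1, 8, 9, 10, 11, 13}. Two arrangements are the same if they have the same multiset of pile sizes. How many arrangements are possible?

4

Listing the qualifying partitions of 18:
10 + 8
9 + 9
9 + 8 + 1
8 + 8 + 1 + 1
That's 4 in total.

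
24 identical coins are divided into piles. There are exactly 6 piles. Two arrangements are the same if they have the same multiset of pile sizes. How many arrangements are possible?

199

Counting exhaustively, 199 partitions satisfy the conditions.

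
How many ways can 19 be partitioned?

490

Counting exhaustively, 490 partitions satisfy the conditions.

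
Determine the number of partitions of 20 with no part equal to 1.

Counting exhaustively, 137 partitions satisfy the conditions.

137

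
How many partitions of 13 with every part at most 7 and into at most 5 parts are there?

There are too many to list fully; the first 12 (by largest part) are:
7,6
7,5,1
7,4,2
7,4,1,1
7,3,3
7,3,2,1
7,3,1,1,1
7,2,2,2
7,2,2,1,1
6,6,1
6,5,2
6,5,1,1
…and 27 more, for 39 total.

39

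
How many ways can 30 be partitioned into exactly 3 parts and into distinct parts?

There are too many to list fully; the first 12 (by largest part) are:
27+2+1
26+3+1
25+4+1
25+3+2
24+5+1
24+4+2
23+6+1
23+5+2
23+4+3
22+7+1
22+6+2
22+5+3
…and 49 more, for 61 total.

61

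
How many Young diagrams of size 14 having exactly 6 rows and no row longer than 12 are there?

20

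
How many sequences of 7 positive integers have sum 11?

210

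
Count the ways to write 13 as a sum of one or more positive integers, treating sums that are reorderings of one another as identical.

A full systematic count gives 101.

101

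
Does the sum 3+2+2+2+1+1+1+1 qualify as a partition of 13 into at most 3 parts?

No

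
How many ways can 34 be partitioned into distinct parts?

Counting exhaustively, 512 partitions satisfy the conditions.

512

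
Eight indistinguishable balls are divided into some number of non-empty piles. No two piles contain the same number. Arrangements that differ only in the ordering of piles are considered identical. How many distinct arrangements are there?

6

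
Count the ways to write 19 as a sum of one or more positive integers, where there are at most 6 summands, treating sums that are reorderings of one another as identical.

235

Enumerating by decreasing first part gives 235 partitions in all.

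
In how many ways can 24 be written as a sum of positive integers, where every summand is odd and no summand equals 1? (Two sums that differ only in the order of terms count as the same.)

They are:
21 + 3
19 + 5
17 + 7
15 + 9
15 + 3 + 3 + 3
13 + 11
13 + 5 + 3 + 3
11 + 7 + 3 + 3
11 + 5 + 5 + 3
9 + 9 + 3 + 3
9 + 7 + 5 + 3
9 + 5 + 5 + 5
9 + 3 + 3 + 3 + 3 + 3
7 + 7 + 7 + 3
7 + 7 + 5 + 5
7 + 5 + 3 + 3 + 3 + 3
5 + 5 + 5 + 3 + 3 + 3
3 + 3 + 3 + 3 + 3 + 3 + 3 + 3
Counting gives 18.

18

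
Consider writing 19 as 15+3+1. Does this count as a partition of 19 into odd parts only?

Yes

The parts sum to 19, and the condition 'every summand is odd' holds.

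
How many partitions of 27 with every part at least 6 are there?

Listing the qualifying partitions of 27:
27
21+6
20+7
19+8
18+9
17+10
16+11
15+12
15+6+6
14+13
14+7+6
13+8+6
13+7+7
12+9+6
12+8+7
11+10+6
11+9+7
11+8+8
10+10+7
10+9+8
9+9+9
9+6+6+6
8+7+6+6
7+7+7+6
Counting gives 24.

24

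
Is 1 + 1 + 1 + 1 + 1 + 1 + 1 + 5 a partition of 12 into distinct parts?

The parts sum to 12, and the condition 'all summands are distinct' is violated.

No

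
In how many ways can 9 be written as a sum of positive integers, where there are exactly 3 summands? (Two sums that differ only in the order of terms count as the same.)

7

Listing the qualifying partitions of 9:
7, 1, 1
6, 2, 1
5, 3, 1
5, 2, 2
4, 4, 1
4, 3, 2
3, 3, 3
Counting gives 7.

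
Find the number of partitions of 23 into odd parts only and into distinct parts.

The partitions of 23 that satisfy the conditions:
23
1, 3, 19
1, 5, 17
1, 7, 15
3, 5, 15
1, 9, 13
3, 7, 13
3, 9, 11
5, 7, 11

9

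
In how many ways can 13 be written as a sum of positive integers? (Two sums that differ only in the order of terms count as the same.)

Systematic enumeration (by largest part, then next-largest, …) yields 101.

101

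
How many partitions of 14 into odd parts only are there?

The partitions of 14 that satisfy the conditions:
13, 1
11, 3
11, 1, 1, 1
9, 5
9, 3, 1, 1
9, 1, 1, 1, 1, 1
7, 7
7, 5, 1, 1
7, 3, 3, 1
7, 3, 1, 1, 1, 1
7, 1, 1, 1, 1, 1, 1, 1
5, 5, 3, 1
5, 5, 1, 1, 1, 1
5, 3, 3, 3
5, 3, 3, 1, 1, 1
5, 3, 1, 1, 1, 1, 1, 1
5, 1, 1, 1, 1, 1, 1, 1, 1, 1
3, 3, 3, 3, 1, 1
3, 3, 3, 1, 1, 1, 1, 1
3, 3, 1, 1, 1, 1, 1, 1, 1, 1
3, 1, 1, 1, 1, 1, 1, 1, 1, 1, 1, 1
1, 1, 1, 1, 1, 1, 1, 1, 1, 1, 1, 1, 1, 1
That's 22 in total.

22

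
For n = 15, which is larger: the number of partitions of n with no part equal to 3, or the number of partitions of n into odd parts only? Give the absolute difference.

Partitions of 15 with no part equal to 3: 99.
Partitions of 15 into odd parts only: 27.
|99 − 27| = 72.

72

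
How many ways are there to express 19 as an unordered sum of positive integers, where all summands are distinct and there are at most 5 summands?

54

There are too many to list fully; the first 12 (by largest part) are:
19
18, 1
17, 2
16, 3
16, 2, 1
15, 4
15, 3, 1
14, 5
14, 4, 1
14, 3, 2
13, 6
13, 5, 1
…and 42 more, for 54 total.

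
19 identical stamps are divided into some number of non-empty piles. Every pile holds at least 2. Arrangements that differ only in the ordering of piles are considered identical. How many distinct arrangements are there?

105

Enumerating by decreasing first part gives 105 partitions in all.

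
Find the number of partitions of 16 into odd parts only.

32

A partial list (first 12 by largest part):
15 + 1
13 + 3
13 + 1 + 1 + 1
11 + 5
11 + 3 + 1 + 1
11 + 1 + 1 + 1 + 1 + 1
9 + 7
9 + 5 + 1 + 1
9 + 3 + 3 + 1
9 + 3 + 1 + 1 + 1 + 1
9 + 1 + 1 + 1 + 1 + 1 + 1 + 1
7 + 7 + 1 + 1
…and 20 more, for 32 total.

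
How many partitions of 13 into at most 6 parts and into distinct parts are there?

They are:
13
12 + 1
11 + 2
10 + 3
10 + 2 + 1
9 + 4
9 + 3 + 1
8 + 5
8 + 4 + 1
8 + 3 + 2
7 + 6
7 + 5 + 1
7 + 4 + 2
7 + 3 + 2 + 1
6 + 5 + 2
6 + 4 + 3
6 + 4 + 2 + 1
5 + 4 + 3 + 1
That's 18 in total.

18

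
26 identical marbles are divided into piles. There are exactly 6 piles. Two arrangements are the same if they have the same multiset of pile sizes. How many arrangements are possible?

There are 282 such partitions.

282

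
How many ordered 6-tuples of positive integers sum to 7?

By stars and bars with positive parts, the count is C(6,5) = 6.

6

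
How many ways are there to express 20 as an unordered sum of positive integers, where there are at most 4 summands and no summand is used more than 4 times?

Counting exhaustively, 108 partitions satisfy the conditions.

108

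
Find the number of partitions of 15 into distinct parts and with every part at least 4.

Enumerating:
15
11 + 4
10 + 5
9 + 6
8 + 7
6 + 5 + 4
Counting gives 6.

6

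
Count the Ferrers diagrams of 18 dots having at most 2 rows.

The partitions of 18 that satisfy the conditions:
18
17+1
16+2
15+3
14+4
13+5
12+6
11+7
10+8
9+9

10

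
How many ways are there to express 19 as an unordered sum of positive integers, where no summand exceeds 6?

235

Direct enumeration gives 235 partitions.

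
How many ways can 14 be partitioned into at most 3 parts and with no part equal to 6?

19

Enumerating:
14
13, 1
12, 2
12, 1, 1
11, 3
11, 2, 1
10, 4
10, 3, 1
10, 2, 2
9, 5
9, 4, 1
9, 3, 2
8, 5, 1
8, 4, 2
8, 3, 3
7, 7
7, 5, 2
7, 4, 3
5, 5, 4
That's 19 in total.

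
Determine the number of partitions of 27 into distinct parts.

192

Enumerating by decreasing first part gives 192 partitions in all.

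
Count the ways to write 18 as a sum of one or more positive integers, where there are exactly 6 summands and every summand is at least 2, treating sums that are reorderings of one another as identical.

Listing the qualifying partitions of 18:
2 + 2 + 2 + 2 + 2 + 8
2 + 2 + 2 + 2 + 3 + 7
2 + 2 + 2 + 2 + 4 + 6
2 + 2 + 2 + 3 + 3 + 6
2 + 2 + 2 + 2 + 5 + 5
2 + 2 + 2 + 3 + 4 + 5
2 + 2 + 3 + 3 + 3 + 5
2 + 2 + 2 + 4 + 4 + 4
2 + 2 + 3 + 3 + 4 + 4
2 + 3 + 3 + 3 + 3 + 4
3 + 3 + 3 + 3 + 3 + 3
Counting gives 11.

11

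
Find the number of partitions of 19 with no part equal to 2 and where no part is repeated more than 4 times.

Counting exhaustively, 132 partitions satisfy the conditions.

132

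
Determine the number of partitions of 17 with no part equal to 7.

Systematic enumeration (by largest part, then next-largest, …) yields 255.

255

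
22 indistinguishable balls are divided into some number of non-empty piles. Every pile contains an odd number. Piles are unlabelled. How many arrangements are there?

89

Systematic enumeration (by largest part, then next-largest, …) yields 89.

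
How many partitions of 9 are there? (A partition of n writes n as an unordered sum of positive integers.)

There are too many to list fully; the first 12 (by largest part) are:
9
1 + 8
2 + 7
1 + 1 + 7
3 + 6
1 + 2 + 6
1 + 1 + 1 + 6
4 + 5
1 + 3 + 5
2 + 2 + 5
1 + 1 + 2 + 5
1 + 1 + 1 + 1 + 5
…and 18 more, for 30 total.

30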